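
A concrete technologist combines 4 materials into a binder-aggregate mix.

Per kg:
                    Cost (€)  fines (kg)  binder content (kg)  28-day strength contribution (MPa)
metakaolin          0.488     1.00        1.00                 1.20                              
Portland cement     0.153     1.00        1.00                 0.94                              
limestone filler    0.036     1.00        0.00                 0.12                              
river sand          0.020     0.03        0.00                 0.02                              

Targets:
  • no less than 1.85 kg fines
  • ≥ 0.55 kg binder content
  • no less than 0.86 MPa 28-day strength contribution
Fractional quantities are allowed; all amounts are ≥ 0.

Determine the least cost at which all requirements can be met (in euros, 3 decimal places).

Treat it as an LP. Let x1 = kg of metakaolin, x2 = kg of Portland cement, x3 = kg of limestone filler, x4 = kg of river sand.
min 0.488x1 + 0.153x2 + 0.036x3 + 0.02x4 s.t.:
  1x1 + 1x2 + 1x3 + 0.03x4 ≥ 1.85   (fines)
  1x1 + 1x2 ≥ 0.55   (binder content)
  1.2x1 + 0.94x2 + 0.12x3 + 0.02x4 ≥ 0.86   (28-day strength contribution)
  x1, x2, x3, x4 ≥ 0.
The cheapest feasible vertex uses only Portland cement, limestone filler; metakaolin, river sand are not used. Binding constraints: fines and 28-day strength contribution.
Solving gives x2 = 0.778, x3 = 1.072.
Objective = 0.153·0.778 + 0.036·1.072 = 0.15763.

€0.158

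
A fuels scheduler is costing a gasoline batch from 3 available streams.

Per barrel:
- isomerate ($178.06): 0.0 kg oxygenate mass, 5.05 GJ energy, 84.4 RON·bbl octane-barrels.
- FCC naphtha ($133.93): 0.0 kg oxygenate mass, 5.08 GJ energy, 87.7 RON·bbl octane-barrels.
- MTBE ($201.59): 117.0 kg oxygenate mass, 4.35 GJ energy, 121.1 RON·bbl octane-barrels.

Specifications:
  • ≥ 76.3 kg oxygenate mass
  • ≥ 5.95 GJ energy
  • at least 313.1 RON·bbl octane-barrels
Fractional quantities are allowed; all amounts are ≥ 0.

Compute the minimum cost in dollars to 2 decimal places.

$489.01

Treat it as an LP. Let x1 = barrels of isomerate, x2 = barrels of FCC naphtha, x3 = barrels of MTBE.
min 178.06x1 + 133.93x2 + 201.59x3 subject to:
  117x3 ≥ 76.3   (oxygenate mass)
  5.05x1 + 5.08x2 + 4.35x3 ≥ 5.95   (energy)
  84.4x1 + 87.7x2 + 121.1x3 ≥ 313.1   (octane-barrels)
  x1, x2, x3 ≥ 0.
The optimal basis is {FCC naphtha, MTBE}; isomerate drops out. The oxygenate mass and octane-barrels requirements are met with equality.
Optimal quantities: FCC naphtha = 2.66963 barrels, MTBE = 0.652137 barrels.
Objective = 133.93·2.66963 + 201.59·0.652137 = 489.0078.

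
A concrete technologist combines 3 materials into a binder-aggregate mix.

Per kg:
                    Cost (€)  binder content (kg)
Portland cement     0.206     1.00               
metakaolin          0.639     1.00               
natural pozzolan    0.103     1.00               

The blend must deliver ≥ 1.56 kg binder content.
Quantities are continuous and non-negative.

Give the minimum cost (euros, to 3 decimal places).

Treat it as an LP. Let x1 = kg of Portland cement, x2 = kg of metakaolin, x3 = kg of natural pozzolan.
Minimise 0.206x1 + 0.639x2 + 0.103x3 with:
  1x1 + 1x2 + 1x3 ≥ 1.56   (binder content)
  x1, x2, x3 ≥ 0.
The optimal basis is {natural pozzolan}; Portland cement, metakaolin drop out. The binder content requirement is met with equality.
So natural pozzolan = 1.56 kg.
Cost = 0.103·1.56 = 0.16068.

€0.161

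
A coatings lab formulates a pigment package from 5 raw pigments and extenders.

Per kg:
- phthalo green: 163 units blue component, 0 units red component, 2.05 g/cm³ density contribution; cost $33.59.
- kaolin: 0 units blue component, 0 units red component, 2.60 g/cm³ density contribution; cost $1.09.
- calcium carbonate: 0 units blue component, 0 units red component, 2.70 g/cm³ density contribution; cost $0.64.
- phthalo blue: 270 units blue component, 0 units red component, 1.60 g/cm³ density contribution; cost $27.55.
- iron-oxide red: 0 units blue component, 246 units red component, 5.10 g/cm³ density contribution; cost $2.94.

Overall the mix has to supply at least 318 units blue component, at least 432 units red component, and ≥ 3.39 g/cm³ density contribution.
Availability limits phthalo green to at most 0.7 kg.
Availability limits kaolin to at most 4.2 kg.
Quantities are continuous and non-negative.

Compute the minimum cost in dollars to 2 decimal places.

Treat it as an LP. Let x1 = kg of phthalo green, x2 = kg of kaolin, x3 = kg of calcium carbonate, x4 = kg of phthalo blue, x5 = kg of iron-oxide red.
Minimize 33.59x1 + 1.09x2 + 0.64x3 + 27.55x4 + 2.94x5 subject to:
  163x1 + 270x4 ≥ 318   (blue component)
  246x5 ≥ 432   (red component)
  2.05x1 + 2.6x2 + 2.7x3 + 1.6x4 + 5.1x5 ≥ 3.39   (density contribution)
  x1 ≤ 0.7
  x2 ≤ 4.2
  x1, x2, x3, x4, x5 ≥ 0.
The optimal basis is {phthalo blue, iron-oxide red}; phthalo green, kaolin, calcium carbonate drop out. The blue component and red component requirements are met with equality.
Solving gives x4 = 1.1778, x5 = 1.7561.
Objective = 27.55·1.1778 + 2.94·1.7561 = 37.6113.

$37.61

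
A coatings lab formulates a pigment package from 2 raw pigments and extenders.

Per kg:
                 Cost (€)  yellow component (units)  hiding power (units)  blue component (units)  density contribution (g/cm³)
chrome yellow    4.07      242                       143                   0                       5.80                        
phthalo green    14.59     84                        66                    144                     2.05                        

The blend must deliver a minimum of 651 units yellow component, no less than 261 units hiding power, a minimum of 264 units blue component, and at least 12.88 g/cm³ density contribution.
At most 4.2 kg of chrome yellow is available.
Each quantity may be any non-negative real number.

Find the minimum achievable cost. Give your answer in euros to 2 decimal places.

€35.11

Set it up as a linear program. Let x1 = kg of chrome yellow, x2 = kg of phthalo green.
min 4.07x1 + 14.59x2 with:
  242x1 + 84x2 ≥ 651   (yellow component)
  143x1 + 66x2 ≥ 261   (hiding power)
  144x2 ≥ 264   (blue component)
  5.8x1 + 2.05x2 ≥ 12.88   (density contribution)
  x1 ≤ 4.2
  x1, x2 ≥ 0.
Both inputs are positive at the optimum. There the yellow component and blue component constraints are tight.
That vertex is x1 = 2.0537, x2 = 1.8333.
Objective = 4.07·2.0537 + 14.59·1.8333 = 35.1064.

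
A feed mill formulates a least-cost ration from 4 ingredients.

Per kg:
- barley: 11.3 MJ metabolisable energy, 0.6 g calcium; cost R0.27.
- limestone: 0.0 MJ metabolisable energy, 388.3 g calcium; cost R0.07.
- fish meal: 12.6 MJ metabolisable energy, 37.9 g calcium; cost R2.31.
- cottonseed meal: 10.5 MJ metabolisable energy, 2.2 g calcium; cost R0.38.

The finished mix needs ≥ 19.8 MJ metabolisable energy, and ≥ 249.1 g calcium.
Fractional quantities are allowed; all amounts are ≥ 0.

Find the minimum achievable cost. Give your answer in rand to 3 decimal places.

R0.518

Treat it as an LP. Let x1 = kg of barley, x2 = kg of limestone, x3 = kg of fish meal, x4 = kg of cottonseed meal.
Minimize 0.27x1 + 0.07x2 + 2.31x3 + 0.38x4 with:
  11.3x1 + 12.6x3 + 10.5x4 ≥ 19.8   (metabolisable energy)
  0.6x1 + 388.3x2 + 37.9x3 + 2.2x4 ≥ 249.1   (calcium)
  x1, x2, x3, x4 ≥ 0.
At the optimum only barley, limestone are positive (fish meal, cottonseed meal = 0). Binding constraints: metabolisable energy and calcium.
Solving gives x1 = 1.752, x2 = 0.6388.
Hence cost = 0.27·1.752 + 0.07·0.6388 = R0.51776.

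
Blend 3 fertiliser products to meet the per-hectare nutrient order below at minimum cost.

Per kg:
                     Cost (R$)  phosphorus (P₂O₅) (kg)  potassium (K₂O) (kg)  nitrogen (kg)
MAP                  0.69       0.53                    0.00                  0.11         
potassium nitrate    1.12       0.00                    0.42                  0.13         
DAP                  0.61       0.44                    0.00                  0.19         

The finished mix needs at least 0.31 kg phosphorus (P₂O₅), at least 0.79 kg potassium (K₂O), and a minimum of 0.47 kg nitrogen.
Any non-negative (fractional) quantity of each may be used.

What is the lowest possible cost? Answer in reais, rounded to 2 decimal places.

R$2.83

Let x1 = kg of MAP, x2 = kg of potassium nitrate, x3 = kg of DAP.
Minimize 0.69x1 + 1.12x2 + 0.61x3 with:
  0.53x1 + 0.44x3 ≥ 0.31   (phosphorus (P₂O₅))
  0.42x2 ≥ 0.79   (potassium (K₂O))
  0.11x1 + 0.13x2 + 0.19x3 ≥ 0.47   (nitrogen)
  x1, x2, x3 ≥ 0.
The cheapest feasible vertex uses only potassium nitrate, DAP; MAP is not used. Binding constraints: potassium (K₂O) and nitrogen.
Solving gives x2 = 1.881, x3 = 1.187.
Total cost: 1.12·1.881 + 0.61·1.187 = 2.8308.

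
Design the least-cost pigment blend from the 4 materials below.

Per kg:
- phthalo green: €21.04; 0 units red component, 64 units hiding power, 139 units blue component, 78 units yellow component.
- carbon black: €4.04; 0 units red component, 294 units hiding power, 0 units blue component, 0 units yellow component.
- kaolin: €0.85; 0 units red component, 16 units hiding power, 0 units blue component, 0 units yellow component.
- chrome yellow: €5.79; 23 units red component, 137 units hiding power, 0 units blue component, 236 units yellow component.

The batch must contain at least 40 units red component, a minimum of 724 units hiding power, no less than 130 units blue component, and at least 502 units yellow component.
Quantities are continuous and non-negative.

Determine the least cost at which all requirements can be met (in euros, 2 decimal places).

This is a linear program. Let x1 = kg of phthalo green, x2 = kg of carbon black, x3 = kg of kaolin, x4 = kg of chrome yellow.
min 21.04x1 + 4.04x2 + 0.85x3 + 5.79x4 subject to:
  23x4 ≥ 40   (red component)
  64x1 + 294x2 + 16x3 + 137x4 ≥ 724   (hiding power)
  139x1 ≥ 130   (blue component)
  78x1 + 236x4 ≥ 502   (yellow component)
  x1, x2, x3, x4 ≥ 0.
At the optimum only phthalo green, carbon black, chrome yellow are positive (kaolin = 0). Binding constraints: hiding power, blue component, yellow component.
So phthalo green = 0.9353 kg, carbon black = 1.412 kg, chrome yellow = 1.818 kg.
Objective = 21.04·0.9353 + 4.04·1.412 + 5.79·1.818 = 35.9094.

€35.91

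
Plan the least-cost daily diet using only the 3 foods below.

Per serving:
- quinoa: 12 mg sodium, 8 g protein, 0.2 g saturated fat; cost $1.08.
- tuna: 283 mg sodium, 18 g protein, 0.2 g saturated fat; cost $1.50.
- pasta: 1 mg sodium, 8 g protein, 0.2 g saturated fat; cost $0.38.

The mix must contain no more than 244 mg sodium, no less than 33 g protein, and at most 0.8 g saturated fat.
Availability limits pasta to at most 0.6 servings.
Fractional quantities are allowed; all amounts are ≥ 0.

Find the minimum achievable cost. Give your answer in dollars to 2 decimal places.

Let x1 = servings of quinoa, x2 = servings of tuna, x3 = servings of pasta.
Minimise 1.08x1 + 1.5x2 + 0.38x3 s.t.:
  12x1 + 283x2 + 1x3 ≤ 244   (sodium)
  8x1 + 18x2 + 8x3 ≥ 33   (protein)
  0.2x1 + 0.2x2 + 0.2x3 ≤ 0.8   (saturated fat)
  x3 ≤ 0.6
  x1, x2, x3 ≥ 0.
All 3 inputs are positive at the optimum. Binding constraints: sodium, protein, the pasta cap.
That vertex is x1 = 1.758, x2 = 0.7855, x3 = 0.6.
Hence cost = 1.08·1.758 + 1.5·0.7855 + 0.38·0.6 = $3.3049.

$3.30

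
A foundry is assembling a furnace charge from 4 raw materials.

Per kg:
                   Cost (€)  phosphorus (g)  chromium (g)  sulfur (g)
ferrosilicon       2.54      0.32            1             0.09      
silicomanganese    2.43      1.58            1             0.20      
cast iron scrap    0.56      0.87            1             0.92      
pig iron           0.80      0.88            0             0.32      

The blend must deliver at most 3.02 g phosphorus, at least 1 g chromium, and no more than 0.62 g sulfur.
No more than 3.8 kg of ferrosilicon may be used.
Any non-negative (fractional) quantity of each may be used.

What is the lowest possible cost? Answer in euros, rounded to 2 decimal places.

€1.28

This is a linear program. Let x1 = kg of ferrosilicon, x2 = kg of silicomanganese, x3 = kg of cast iron scrap, x4 = kg of pig iron.
min 2.54x1 + 2.43x2 + 0.56x3 + 0.8x4 s.t.:
  0.32x1 + 1.58x2 + 0.87x3 + 0.88x4 ≤ 3.02   (phosphorus)
  1x1 + 1x2 + 1x3 ≥ 1   (chromium)
  0.09x1 + 0.2x2 + 0.92x3 + 0.32x4 ≤ 0.62   (sulfur)
  x1 ≤ 3.8
  x1, x2, x3, x4 ≥ 0.
The cheapest feasible vertex uses only ferrosilicon, cast iron scrap; silicomanganese, pig iron are not used. Binding constraints: chromium and sulfur.
That vertex is x1 = 0.3614, x3 = 0.6386.
Objective = 2.54·0.3614 + 0.56·0.6386 = 1.2756.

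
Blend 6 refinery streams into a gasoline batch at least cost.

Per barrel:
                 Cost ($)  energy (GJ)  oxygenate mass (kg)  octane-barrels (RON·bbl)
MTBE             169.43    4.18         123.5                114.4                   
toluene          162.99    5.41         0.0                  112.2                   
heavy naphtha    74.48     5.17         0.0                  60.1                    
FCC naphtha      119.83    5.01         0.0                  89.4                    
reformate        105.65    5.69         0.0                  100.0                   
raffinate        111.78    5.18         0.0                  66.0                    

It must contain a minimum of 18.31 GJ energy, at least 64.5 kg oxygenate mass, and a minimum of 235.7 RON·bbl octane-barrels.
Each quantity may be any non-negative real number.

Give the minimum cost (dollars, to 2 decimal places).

Let x1 = barrels of MTBE, x2 = barrels of toluene, x3 = barrels of heavy naphtha, x4 = barrels of FCC naphtha, x5 = barrels of reformate, x6 = barrels of raffinate.
min 169.43x1 + 162.99x2 + 74.48x3 + 119.83x4 + 105.65x5 + 111.78x6 with:
  4.18x1 + 5.41x2 + 5.17x3 + 5.01x4 + 5.69x5 + 5.18x6 ≥ 18.31   (energy)
  123.5x1 ≥ 64.5   (oxygenate mass)
  114.4x1 + 112.2x2 + 60.1x3 + 89.4x4 + 100x5 + 66x6 ≥ 235.7   (octane-barrels)
  x1, x2, x3, x4, x5, x6 ≥ 0.
At the optimum only MTBE, heavy naphtha are positive (toluene, FCC naphtha, reformate, raffinate = 0). The energy and oxygenate mass requirements are met with equality.
That vertex is x1 = 0.522267, x3 = 3.11933.
Objective = 169.43·0.522267 + 74.48·3.11933 = 320.8154.

$320.82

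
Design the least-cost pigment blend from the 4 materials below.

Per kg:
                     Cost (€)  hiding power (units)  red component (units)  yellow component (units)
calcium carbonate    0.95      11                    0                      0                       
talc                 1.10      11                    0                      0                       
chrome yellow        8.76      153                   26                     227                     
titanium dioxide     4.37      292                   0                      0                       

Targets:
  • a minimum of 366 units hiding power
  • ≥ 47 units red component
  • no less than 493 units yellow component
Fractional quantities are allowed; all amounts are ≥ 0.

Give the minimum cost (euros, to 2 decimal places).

€19.53

Set it up as a linear program. Let x1 = kg of calcium carbonate, x2 = kg of talc, x3 = kg of chrome yellow, x4 = kg of titanium dioxide.
Minimize 0.95x1 + 1.1x2 + 8.76x3 + 4.37x4 subject to:
  11x1 + 11x2 + 153x3 + 292x4 ≥ 366   (hiding power)
  26x3 ≥ 47   (red component)
  227x3 ≥ 493   (yellow component)
  x1, x2, x3, x4 ≥ 0.
The cheapest feasible vertex uses only chrome yellow, titanium dioxide; calcium carbonate, talc are not used. Binding constraints: hiding power and yellow component.
Solving gives x3 = 2.172, x4 = 0.1155.
Total cost: 8.76·2.172 + 4.37·0.1155 = 19.5315.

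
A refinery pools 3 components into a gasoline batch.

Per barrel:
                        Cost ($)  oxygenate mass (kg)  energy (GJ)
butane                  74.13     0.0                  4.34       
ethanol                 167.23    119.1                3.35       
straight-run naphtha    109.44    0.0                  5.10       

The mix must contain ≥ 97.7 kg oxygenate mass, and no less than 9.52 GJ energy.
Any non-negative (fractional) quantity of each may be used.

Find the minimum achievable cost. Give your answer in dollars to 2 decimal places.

$252.85

This is a linear program. Let x1 = barrels of butane, x2 = barrels of ethanol, x3 = barrels of straight-run naphtha.
min 74.13x1 + 167.23x2 + 109.44x3 subject to:
  119.1x2 ≥ 97.7   (oxygenate mass)
  4.34x1 + 3.35x2 + 5.1x3 ≥ 9.52   (energy)
  x1, x2, x3 ≥ 0.
The cheapest feasible vertex uses only butane, ethanol; straight-run naphtha is not used. Binding constraints: oxygenate mass and energy.
So butane = 1.5604 barrels, ethanol = 0.82032 barrels.
Objective = 74.13·1.5604 + 167.23·0.82032 = 252.8546.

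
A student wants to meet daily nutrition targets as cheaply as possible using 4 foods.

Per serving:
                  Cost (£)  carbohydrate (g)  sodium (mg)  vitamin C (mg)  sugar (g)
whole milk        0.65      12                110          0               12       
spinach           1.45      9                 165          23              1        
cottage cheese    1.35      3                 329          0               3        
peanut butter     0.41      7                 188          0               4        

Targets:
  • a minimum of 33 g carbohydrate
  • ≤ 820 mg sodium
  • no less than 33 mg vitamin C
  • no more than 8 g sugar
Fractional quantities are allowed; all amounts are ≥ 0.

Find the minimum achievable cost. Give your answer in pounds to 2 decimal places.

£4.35

Set it up as a linear program. Let x1 = servings of whole milk, x2 = servings of spinach, x3 = servings of cottage cheese, x4 = servings of peanut butter.
Minimize 0.65x1 + 1.45x2 + 1.35x3 + 0.41x4 subject to:
  12x1 + 9x2 + 3x3 + 7x4 ≥ 33   (carbohydrate)
  110x1 + 165x2 + 329x3 + 188x4 ≤ 820   (sodium)
  23x2 ≥ 33   (vitamin C)
  12x1 + 1x2 + 3x3 + 4x4 ≤ 8   (sugar)
  x1, x2, x3, x4 ≥ 0.
At the optimum only spinach, peanut butter are positive (whole milk, cottage cheese = 0). The carbohydrate and sugar requirements are met with equality.
Optimal quantities: spinach = 2.621 servings, peanut butter = 1.345 servings.
Cost = 1.45·2.621 + 0.41·1.345 = 4.3519.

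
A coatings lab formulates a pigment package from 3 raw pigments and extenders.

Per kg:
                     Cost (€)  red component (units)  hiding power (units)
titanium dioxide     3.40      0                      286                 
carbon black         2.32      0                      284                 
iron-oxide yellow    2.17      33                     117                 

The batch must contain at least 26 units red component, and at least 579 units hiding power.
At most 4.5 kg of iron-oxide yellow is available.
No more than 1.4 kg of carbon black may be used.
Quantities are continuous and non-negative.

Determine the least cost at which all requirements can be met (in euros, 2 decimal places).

€6.02

Treat it as an LP. Let x1 = kg of titanium dioxide, x2 = kg of carbon black, x3 = kg of iron-oxide yellow.
min 3.4x1 + 2.32x2 + 2.17x3 s.t.:
  33x3 ≥ 26   (red component)
  286x1 + 284x2 + 117x3 ≥ 579   (hiding power)
  x3 ≤ 4.5
  x2 ≤ 1.4
  x1, x2, x3 ≥ 0.
The optimal mix uses every input. There the red component, hiding power, the carbon black cap constraints are tight.
Solving gives x1 = 0.312, x2 = 1.4, x3 = 0.7879.
Hence cost = 3.4·0.312 + 2.32·1.4 + 2.17·0.7879 = €6.0185.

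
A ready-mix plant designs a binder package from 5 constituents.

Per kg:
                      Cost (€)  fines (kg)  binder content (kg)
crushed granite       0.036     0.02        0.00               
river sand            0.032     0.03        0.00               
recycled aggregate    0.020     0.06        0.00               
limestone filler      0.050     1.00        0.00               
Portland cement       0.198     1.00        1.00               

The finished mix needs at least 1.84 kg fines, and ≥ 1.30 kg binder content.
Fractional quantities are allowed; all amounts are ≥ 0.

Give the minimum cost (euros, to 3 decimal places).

€0.284

Set it up as a linear program. Let x1 = kg of crushed granite, x2 = kg of river sand, x3 = kg of recycled aggregate, x4 = kg of limestone filler, x5 = kg of Portland cement.
Minimise 0.036x1 + 0.032x2 + 0.02x3 + 0.05x4 + 0.198x5 subject to:
  0.02x1 + 0.03x2 + 0.06x3 + 1x4 + 1x5 ≥ 1.84   (fines)
  1x5 ≥ 1.3   (binder content)
  x1, x2, x3, x4, x5 ≥ 0.
At the optimum only limestone filler, Portland cement are positive (crushed granite, river sand, recycled aggregate = 0). There the fines and binder content constraints are tight.
So limestone filler = 0.54 kg, Portland cement = 1.3 kg.
Hence cost = 0.05·0.54 + 0.198·1.3 = €0.28440.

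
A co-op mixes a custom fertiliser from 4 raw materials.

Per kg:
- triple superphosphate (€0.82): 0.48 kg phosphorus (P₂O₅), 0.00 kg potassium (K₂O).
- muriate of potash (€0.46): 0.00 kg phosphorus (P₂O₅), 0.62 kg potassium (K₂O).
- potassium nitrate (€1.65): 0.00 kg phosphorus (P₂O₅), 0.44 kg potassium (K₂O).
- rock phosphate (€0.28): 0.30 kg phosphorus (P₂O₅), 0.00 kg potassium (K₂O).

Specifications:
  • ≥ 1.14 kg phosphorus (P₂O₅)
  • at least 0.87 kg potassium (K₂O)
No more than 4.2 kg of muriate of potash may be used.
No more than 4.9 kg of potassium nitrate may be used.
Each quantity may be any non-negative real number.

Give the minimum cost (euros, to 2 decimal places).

Let x1 = kg of triple superphosphate, x2 = kg of muriate of potash, x3 = kg of potassium nitrate, x4 = kg of rock phosphate.
Minimize 0.82x1 + 0.46x2 + 1.65x3 + 0.28x4 subject to:
  0.48x1 + 0.3x4 ≥ 1.14   (phosphorus (P₂O₅))
  0.62x2 + 0.44x3 ≥ 0.87   (potassium (K₂O))
  x2 ≤ 4.2
  x3 ≤ 4.9
  x1, x2, x3, x4 ≥ 0.
The minimum-cost mix takes nothing from triple superphosphate, potassium nitrate — only muriate of potash, rock phosphate. There the phosphorus (P₂O₅) and potassium (K₂O) constraints are tight.
Solving gives x2 = 1.403, x4 = 3.8.
Cost = 0.46·1.403 + 0.28·3.8 = 1.7094.

€1.71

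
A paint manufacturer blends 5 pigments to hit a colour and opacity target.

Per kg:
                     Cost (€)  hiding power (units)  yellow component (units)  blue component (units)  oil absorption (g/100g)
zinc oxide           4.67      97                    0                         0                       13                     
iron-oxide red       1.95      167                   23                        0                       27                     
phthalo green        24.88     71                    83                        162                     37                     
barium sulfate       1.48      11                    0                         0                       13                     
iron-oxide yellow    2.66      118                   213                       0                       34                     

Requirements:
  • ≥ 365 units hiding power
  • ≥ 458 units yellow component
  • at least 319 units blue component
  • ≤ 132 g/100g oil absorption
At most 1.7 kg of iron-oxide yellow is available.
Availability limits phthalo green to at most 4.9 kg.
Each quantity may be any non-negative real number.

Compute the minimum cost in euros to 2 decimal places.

€53.34

Set it up as a linear program. Let x1 = kg of zinc oxide, x2 = kg of iron-oxide red, x3 = kg of phthalo green, x4 = kg of barium sulfate, x5 = kg of iron-oxide yellow.
min 4.67x1 + 1.95x2 + 24.88x3 + 1.48x4 + 2.66x5 s.t.:
  97x1 + 167x2 + 71x3 + 11x4 + 118x5 ≥ 365   (hiding power)
  23x2 + 83x3 + 213x5 ≥ 458   (yellow component)
  162x3 ≥ 319   (blue component)
  13x1 + 27x2 + 37x3 + 13x4 + 34x5 ≤ 132   (oil absorption)
  x5 ≤ 1.7
  x3 ≤ 4.9
  x1, x2, x3, x4, x5 ≥ 0.
The minimum-cost mix takes nothing from zinc oxide, barium sulfate — only iron-oxide red, phthalo green, iron-oxide yellow. Binding constraints: hiding power, yellow component, blue component.
So iron-oxide red = 0.402 kg, phthalo green = 1.969 kg, iron-oxide yellow = 1.34 kg.
Objective = 1.95·0.402 + 24.88·1.969 + 2.66·1.34 = 53.3370.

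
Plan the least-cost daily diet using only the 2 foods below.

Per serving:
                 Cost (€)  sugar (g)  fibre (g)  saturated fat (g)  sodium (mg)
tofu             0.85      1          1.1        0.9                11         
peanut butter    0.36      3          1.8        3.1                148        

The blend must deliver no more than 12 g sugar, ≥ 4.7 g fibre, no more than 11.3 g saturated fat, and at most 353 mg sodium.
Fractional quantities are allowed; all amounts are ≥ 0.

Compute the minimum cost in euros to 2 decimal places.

Set it up as a linear program. Let x1 = servings of tofu, x2 = servings of peanut butter.
Minimize 0.85x1 + 0.36x2 s.t.:
  1x1 + 3x2 ≤ 12   (sugar)
  1.1x1 + 1.8x2 ≥ 4.7   (fibre)
  0.9x1 + 3.1x2 ≤ 11.3   (saturated fat)
  11x1 + 148x2 ≤ 353   (sodium)
  x1, x2 ≥ 0.
Both inputs are positive at the optimum. There the fibre and sodium constraints are tight.
So tofu = 0.421 servings, peanut butter = 2.354 servings.
Total cost: 0.85·0.421 + 0.36·2.354 = 1.2053.

€1.21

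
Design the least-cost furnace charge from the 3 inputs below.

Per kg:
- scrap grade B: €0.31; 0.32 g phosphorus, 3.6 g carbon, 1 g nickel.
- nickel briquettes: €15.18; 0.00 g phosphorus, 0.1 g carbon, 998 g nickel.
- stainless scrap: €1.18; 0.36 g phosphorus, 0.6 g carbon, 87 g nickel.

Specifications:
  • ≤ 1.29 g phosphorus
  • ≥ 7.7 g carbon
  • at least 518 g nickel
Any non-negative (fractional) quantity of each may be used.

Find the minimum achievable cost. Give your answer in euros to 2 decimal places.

€8.12

This is a linear program. Let x1 = kg of scrap grade B, x2 = kg of nickel briquettes, x3 = kg of stainless scrap.
min 0.31x1 + 15.18x2 + 1.18x3 with:
  0.32x1 + 0.36x3 ≤ 1.29   (phosphorus)
  3.6x1 + 0.1x2 + 0.6x3 ≥ 7.7   (carbon)
  1x1 + 998x2 + 87x3 ≥ 518   (nickel)
  x1, x2, x3 ≥ 0.
The optimal mix uses every input. Binding constraints: phosphorus, carbon, nickel.
Optimal quantities: scrap grade B = 1.799 kg, nickel briquettes = 0.3442 kg, stainless scrap = 1.985 kg.
Total cost: 0.31·1.799 + 15.18·0.3442 + 1.18·1.985 = 8.1249.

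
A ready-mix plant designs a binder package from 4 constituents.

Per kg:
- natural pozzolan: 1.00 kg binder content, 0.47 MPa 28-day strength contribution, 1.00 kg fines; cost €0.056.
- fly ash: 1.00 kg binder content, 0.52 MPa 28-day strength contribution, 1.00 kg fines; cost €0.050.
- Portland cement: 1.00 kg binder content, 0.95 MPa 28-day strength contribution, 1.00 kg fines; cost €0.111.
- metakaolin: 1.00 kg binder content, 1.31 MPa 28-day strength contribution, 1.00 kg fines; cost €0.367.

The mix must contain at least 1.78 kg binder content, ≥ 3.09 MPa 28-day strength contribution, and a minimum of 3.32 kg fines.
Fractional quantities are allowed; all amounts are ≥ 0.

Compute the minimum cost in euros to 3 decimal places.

€0.297

Set it up as a linear program. Let x1 = kg of natural pozzolan, x2 = kg of fly ash, x3 = kg of Portland cement, x4 = kg of metakaolin.
Minimize 0.056x1 + 0.05x2 + 0.111x3 + 0.367x4 s.t.:
  1x1 + 1x2 + 1x3 + 1x4 ≥ 1.78   (binder content)
  0.47x1 + 0.52x2 + 0.95x3 + 1.31x4 ≥ 3.09   (28-day strength contribution)
  1x1 + 1x2 + 1x3 + 1x4 ≥ 3.32   (fines)
  x1, x2, x3, x4 ≥ 0.
The optimal basis is {fly ash}; natural pozzolan, Portland cement, metakaolin drop out. There the 28-day strength contribution constraint is tight.
Optimal quantities: fly ash = 5.942 kg.
Objective = 0.05·5.942 = 0.29710.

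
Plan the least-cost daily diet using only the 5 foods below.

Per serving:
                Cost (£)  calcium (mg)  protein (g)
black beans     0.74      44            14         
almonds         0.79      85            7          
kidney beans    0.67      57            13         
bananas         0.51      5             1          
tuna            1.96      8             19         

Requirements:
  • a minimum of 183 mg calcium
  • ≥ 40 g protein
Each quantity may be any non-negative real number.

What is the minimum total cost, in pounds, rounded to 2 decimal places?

£2.12

Let x1 = servings of black beans, x2 = servings of almonds, x3 = servings of kidney beans, x4 = servings of bananas, x5 = servings of tuna.
Minimize 0.74x1 + 0.79x2 + 0.67x3 + 0.51x4 + 1.96x5 with:
  44x1 + 85x2 + 57x3 + 5x4 + 8x5 ≥ 183   (calcium)
  14x1 + 7x2 + 13x3 + 1x4 + 19x5 ≥ 40   (protein)
  x1, x2, x3, x4, x5 ≥ 0.
At the optimum only almonds, kidney beans are positive (black beans, bananas, tuna = 0). There the calcium and protein constraints are tight.
That vertex is x2 = 0.1402, x3 = 3.001.
Cost = 0.79·0.1402 + 0.67·3.001 = 2.1214.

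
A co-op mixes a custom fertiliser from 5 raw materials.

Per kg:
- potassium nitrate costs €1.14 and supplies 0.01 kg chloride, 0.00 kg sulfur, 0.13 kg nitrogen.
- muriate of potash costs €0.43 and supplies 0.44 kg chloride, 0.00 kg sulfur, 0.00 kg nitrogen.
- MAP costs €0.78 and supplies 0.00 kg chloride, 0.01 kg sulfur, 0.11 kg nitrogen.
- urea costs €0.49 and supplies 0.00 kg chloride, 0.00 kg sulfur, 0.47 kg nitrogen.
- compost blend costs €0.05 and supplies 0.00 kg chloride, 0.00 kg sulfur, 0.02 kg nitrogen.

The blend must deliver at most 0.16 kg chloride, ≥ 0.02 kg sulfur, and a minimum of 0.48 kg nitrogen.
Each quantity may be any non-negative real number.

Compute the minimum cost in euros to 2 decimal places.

Let x1 = kg of potassium nitrate, x2 = kg of muriate of potash, x3 = kg of MAP, x4 = kg of urea, x5 = kg of compost blend.
Minimize 1.14x1 + 0.43x2 + 0.78x3 + 0.49x4 + 0.05x5 with:
  0.01x1 + 0.44x2 ≤ 0.16   (chloride)
  0.01x3 ≥ 0.02   (sulfur)
  0.13x1 + 0.11x3 + 0.47x4 + 0.02x5 ≥ 0.48   (nitrogen)
  x1, x2, x3, x4, x5 ≥ 0.
The cheapest feasible vertex uses only MAP, urea; potassium nitrate, muriate of potash, compost blend are not used. There the sulfur and nitrogen constraints are tight.
Solving gives x3 = 2, x4 = 0.5532.
Hence cost = 0.78·2 + 0.49·0.5532 = €1.8311.

€1.83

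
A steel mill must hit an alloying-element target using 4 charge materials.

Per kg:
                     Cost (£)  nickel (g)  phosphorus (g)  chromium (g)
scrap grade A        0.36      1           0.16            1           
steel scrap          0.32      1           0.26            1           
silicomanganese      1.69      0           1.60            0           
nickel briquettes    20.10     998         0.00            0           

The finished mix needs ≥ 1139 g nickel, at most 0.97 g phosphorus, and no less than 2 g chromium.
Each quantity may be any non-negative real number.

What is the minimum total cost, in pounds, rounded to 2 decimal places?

£23.54

Treat it as an LP. Let x1 = kg of scrap grade A, x2 = kg of steel scrap, x3 = kg of silicomanganese, x4 = kg of nickel briquettes.
Minimize 0.36x1 + 0.32x2 + 1.69x3 + 20.1x4 subject to:
  1x1 + 1x2 + 998x4 ≥ 1139   (nickel)
  0.16x1 + 0.26x2 + 1.6x3 ≤ 0.97   (phosphorus)
  1x1 + 1x2 ≥ 2   (chromium)
  x1, x2, x3, x4 ≥ 0.
The minimum-cost mix takes nothing from scrap grade A, silicomanganese — only steel scrap, nickel briquettes. There the nickel and chromium constraints are tight.
So steel scrap = 2 kg, nickel briquettes = 1.1393 kg.
Total cost: 0.32·2 + 20.1·1.1393 = 23.5399.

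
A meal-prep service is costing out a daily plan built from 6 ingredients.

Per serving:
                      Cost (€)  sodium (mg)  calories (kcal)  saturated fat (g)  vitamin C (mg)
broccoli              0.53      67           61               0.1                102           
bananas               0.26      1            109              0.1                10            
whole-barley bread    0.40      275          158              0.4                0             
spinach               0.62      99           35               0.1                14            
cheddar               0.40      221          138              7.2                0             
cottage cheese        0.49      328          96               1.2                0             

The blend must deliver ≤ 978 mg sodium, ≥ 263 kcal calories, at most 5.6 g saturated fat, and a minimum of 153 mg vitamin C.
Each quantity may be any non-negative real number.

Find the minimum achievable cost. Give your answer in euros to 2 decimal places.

€1.14

Let x1 = servings of broccoli, x2 = servings of bananas, x3 = servings of whole-barley bread, x4 = servings of spinach, x5 = servings of cheddar, x6 = servings of cottage cheese.
min 0.53x1 + 0.26x2 + 0.4x3 + 0.62x4 + 0.4x5 + 0.49x6 subject to:
  67x1 + 1x2 + 275x3 + 99x4 + 221x5 + 328x6 ≤ 978   (sodium)
  61x1 + 109x2 + 158x3 + 35x4 + 138x5 + 96x6 ≥ 263   (calories)
  0.1x1 + 0.1x2 + 0.4x3 + 0.1x4 + 7.2x5 + 1.2x6 ≤ 5.6   (saturated fat)
  102x1 + 10x2 + 14x4 ≥ 153   (vitamin C)
  x1, x2, x3, x4, x5, x6 ≥ 0.
The minimum-cost mix takes nothing from whole-barley bread, spinach, cheddar, cottage cheese — only broccoli, bananas. There the calories and vitamin C constraints are tight.
Optimal quantities: broccoli = 1.337 servings, bananas = 1.665 servings.
Objective = 0.53·1.337 + 0.26·1.665 = 1.1415.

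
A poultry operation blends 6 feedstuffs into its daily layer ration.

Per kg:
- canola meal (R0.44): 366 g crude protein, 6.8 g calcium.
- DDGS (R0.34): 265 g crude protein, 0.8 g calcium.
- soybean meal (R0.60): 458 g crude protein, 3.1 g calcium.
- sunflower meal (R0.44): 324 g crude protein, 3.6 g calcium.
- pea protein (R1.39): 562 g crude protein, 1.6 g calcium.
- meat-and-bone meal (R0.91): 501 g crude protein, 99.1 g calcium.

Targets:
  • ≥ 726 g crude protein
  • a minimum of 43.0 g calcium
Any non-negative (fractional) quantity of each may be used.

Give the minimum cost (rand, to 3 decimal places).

R0.974

Set it up as a linear program. Let x1 = kg of canola meal, x2 = kg of DDGS, x3 = kg of soybean meal, x4 = kg of sunflower meal, x5 = kg of pea protein, x6 = kg of meat-and-bone meal.
Minimise 0.44x1 + 0.34x2 + 0.6x3 + 0.44x4 + 1.39x5 + 0.91x6 with:
  366x1 + 265x2 + 458x3 + 324x4 + 562x5 + 501x6 ≥ 726   (crude protein)
  6.8x1 + 0.8x2 + 3.1x3 + 3.6x4 + 1.6x5 + 99.1x6 ≥ 43   (calcium)
  x1, x2, x3, x4, x5, x6 ≥ 0.
The minimum-cost mix takes nothing from DDGS, soybean meal, sunflower meal, pea protein — only canola meal, meat-and-bone meal. There the crude protein and calcium constraints are tight.
Solving gives x1 = 1.534, x6 = 0.3287.
Cost = 0.44·1.534 + 0.91·0.3287 = 0.97408.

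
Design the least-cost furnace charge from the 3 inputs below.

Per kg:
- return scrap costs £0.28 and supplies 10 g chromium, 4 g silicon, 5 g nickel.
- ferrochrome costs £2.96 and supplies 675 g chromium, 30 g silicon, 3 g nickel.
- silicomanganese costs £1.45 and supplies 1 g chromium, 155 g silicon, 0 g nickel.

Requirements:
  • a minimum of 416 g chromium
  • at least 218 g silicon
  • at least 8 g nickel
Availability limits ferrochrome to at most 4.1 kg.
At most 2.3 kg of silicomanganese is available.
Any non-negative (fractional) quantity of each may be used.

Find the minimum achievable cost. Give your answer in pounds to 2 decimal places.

Treat it as an LP. Let x1 = kg of return scrap, x2 = kg of ferrochrome, x3 = kg of silicomanganese.
min 0.28x1 + 2.96x2 + 1.45x3 s.t.:
  10x1 + 675x2 + 1x3 ≥ 416   (chromium)
  4x1 + 30x2 + 155x3 ≥ 218   (silicon)
  5x1 + 3x2 ≥ 8   (nickel)
  x2 ≤ 4.1
  x3 ≤ 2.3
  x1, x2, x3 ≥ 0.
All 3 inputs are positive at the optimum. Binding constraints: chromium, silicon, nickel.
That vertex is x1 = 1.242, x2 = 0.596, x3 = 1.259.
Objective = 0.28·1.242 + 2.96·0.596 + 1.45·1.259 = 3.9375.

£3.94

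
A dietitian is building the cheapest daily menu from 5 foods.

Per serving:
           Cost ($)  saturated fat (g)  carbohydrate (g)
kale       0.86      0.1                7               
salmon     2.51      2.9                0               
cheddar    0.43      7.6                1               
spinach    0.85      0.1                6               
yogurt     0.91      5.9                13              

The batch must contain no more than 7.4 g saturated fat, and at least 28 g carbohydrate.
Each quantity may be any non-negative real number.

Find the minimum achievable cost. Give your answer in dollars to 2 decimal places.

This is a linear program. Let x1 = servings of kale, x2 = servings of salmon, x3 = servings of cheddar, x4 = servings of spinach, x5 = servings of yogurt.
min 0.86x1 + 2.51x2 + 0.43x3 + 0.85x4 + 0.91x5 subject to:
  0.1x1 + 2.9x2 + 7.6x3 + 0.1x4 + 5.9x5 ≤ 7.4   (saturated fat)
  7x1 + 1x3 + 6x4 + 13x5 ≥ 28   (carbohydrate)
  x1, x2, x3, x4, x5 ≥ 0.
The minimum-cost mix takes nothing from salmon, cheddar, spinach — only kale, yogurt. The saturated fat and carbohydrate requirements are met with equality.
Optimal quantities: kale = 1.725 servings, yogurt = 1.225 servings.
Cost = 0.86·1.725 + 0.91·1.225 = 2.5983.

$2.60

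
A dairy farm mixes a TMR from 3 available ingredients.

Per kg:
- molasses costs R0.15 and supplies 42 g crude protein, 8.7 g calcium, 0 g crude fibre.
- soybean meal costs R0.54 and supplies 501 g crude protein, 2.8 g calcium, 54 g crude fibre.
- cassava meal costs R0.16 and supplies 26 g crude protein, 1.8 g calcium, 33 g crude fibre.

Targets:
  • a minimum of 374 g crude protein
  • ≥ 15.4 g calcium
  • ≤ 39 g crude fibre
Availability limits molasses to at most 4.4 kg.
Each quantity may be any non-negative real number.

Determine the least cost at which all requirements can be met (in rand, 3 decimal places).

R0.568

Let x1 = kg of molasses, x2 = kg of soybean meal, x3 = kg of cassava meal.
Minimise 0.15x1 + 0.54x2 + 0.16x3 subject to:
  42x1 + 501x2 + 26x3 ≥ 374   (crude protein)
  8.7x1 + 2.8x2 + 1.8x3 ≥ 15.4   (calcium)
  54x2 + 33x3 ≤ 39   (crude fibre)
  x1 ≤ 4.4
  x1, x2, x3 ≥ 0.
The minimum-cost mix takes nothing from cassava meal — only molasses, soybean meal. The crude protein and calcium requirements are met with equality.
That vertex is x1 = 1.572, x2 = 0.6147.
Total cost: 0.15·1.572 + 0.54·0.6147 = 0.56774.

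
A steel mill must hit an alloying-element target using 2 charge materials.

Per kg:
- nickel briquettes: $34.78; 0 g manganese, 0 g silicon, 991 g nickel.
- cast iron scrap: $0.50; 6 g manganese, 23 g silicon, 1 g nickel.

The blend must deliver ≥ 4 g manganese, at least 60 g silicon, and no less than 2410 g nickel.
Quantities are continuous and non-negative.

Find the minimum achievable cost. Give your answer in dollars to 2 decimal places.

Let x1 = kg of nickel briquettes, x2 = kg of cast iron scrap.
min 34.78x1 + 0.5x2 with:
  6x2 ≥ 4   (manganese)
  23x2 ≥ 60   (silicon)
  991x1 + 1x2 ≥ 2410   (nickel)
  x1, x2 ≥ 0.
Both inputs are positive at the optimum. Binding constraints: silicon and nickel.
That vertex is x1 = 2.429, x2 = 2.609.
Cost = 34.78·2.429 + 0.5·2.609 = 85.7851.

$85.79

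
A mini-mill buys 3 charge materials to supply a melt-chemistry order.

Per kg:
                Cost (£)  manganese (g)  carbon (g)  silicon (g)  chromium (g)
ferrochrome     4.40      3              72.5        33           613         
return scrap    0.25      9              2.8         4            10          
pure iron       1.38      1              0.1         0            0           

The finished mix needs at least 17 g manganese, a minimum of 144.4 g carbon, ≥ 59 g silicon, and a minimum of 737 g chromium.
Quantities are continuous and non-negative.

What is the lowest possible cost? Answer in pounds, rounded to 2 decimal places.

Let x1 = kg of ferrochrome, x2 = kg of return scrap, x3 = kg of pure iron.
Minimize 4.4x1 + 0.25x2 + 1.38x3 s.t.:
  3x1 + 9x2 + 1x3 ≥ 17   (manganese)
  72.5x1 + 2.8x2 + 0.1x3 ≥ 144.4   (carbon)
  33x1 + 4x2 ≥ 59   (silicon)
  613x1 + 10x2 ≥ 737   (chromium)
  x1, x2, x3 ≥ 0.
The cheapest feasible vertex uses only ferrochrome, return scrap; pure iron is not used. Binding constraints: manganese and carbon.
That vertex is x1 = 1.944, x2 = 1.241.
Objective = 4.4·1.944 + 0.25·1.241 = 8.8639.

£8.86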